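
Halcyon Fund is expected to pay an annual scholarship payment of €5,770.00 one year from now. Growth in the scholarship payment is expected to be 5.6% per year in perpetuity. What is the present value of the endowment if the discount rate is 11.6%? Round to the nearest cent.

Growing perpetuity: P = D₁ / (r − g) = €5,770.0000 / (0.116 − 0.056) = €96,166.67

€96166.67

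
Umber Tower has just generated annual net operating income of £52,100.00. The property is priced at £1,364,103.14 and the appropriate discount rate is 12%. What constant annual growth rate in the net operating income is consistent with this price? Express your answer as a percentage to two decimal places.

P = D₀(1+g)/(r−g) ⇒ P(r−g) = D₀(1+g) ⇒ g(P+D₀) = P·r − D₀
g = (P·r − D₀)/(P + D₀) = (£1,364,103.14×0.12 − £52,100.00) / (£1,364,103.14 + £52,100.00) = 0.078797

7.88%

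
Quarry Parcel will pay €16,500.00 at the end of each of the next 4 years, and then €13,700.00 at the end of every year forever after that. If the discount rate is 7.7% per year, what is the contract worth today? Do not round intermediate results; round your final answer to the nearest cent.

PV of 4-year annuity: €16,500.00 × [1 − (1+0.077)^−4] / 0.077 = 55017.02506
Perpetuity value at year 4: €13,700.00 / 0.077 = 177922.07792
PV of perpetuity: 177922.07792 / (1+0.077)^4 = 132241.27530
Total PV = 55017.02506 + 132241.27530 = 187258.30036

€187258.30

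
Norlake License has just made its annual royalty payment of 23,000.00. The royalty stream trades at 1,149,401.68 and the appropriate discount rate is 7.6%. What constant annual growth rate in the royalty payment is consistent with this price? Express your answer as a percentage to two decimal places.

5.49%

P = D₀(1+g)/(r−g) ⇒ P(r−g) = D₀(1+g) ⇒ g(P+D₀) = P·r − D₀
g = (P·r − D₀)/(P + D₀) = (1,149,401.68×0.076 − 23,000.00) / (1,149,401.68 + 23,000.00) = 0.054891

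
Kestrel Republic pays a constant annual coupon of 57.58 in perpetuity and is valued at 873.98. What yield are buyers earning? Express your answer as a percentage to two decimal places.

P = C/r ⇒ r = C/P = 57.58/873.98 = 0.065883

6.59%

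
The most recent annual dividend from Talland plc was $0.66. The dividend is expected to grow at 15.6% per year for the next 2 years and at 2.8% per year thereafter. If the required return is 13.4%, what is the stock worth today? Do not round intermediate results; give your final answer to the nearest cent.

D_1 = 0.76296
D_2 = 0.88198
Terminal value at year 2: TV = D_2×(1+g_2)/(r−g_2) = 0.90668/0.106 = 8.55356
P_0 = D_1/(1+r)^1 + D_2/(1+r)^2 + TV/(1+r)^2
    = 0.67280 + 0.68586 + 6.65152 = 8.01018

$8.01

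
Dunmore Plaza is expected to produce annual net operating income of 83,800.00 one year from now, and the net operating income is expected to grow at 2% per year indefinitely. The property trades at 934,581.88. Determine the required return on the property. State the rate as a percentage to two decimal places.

P = D₁/(r − g) ⇒ r = D₁/P + g = 83,800.0000/934,581.88 + 0.02 = 0.089666 + 0.02 = 0.109666

10.97%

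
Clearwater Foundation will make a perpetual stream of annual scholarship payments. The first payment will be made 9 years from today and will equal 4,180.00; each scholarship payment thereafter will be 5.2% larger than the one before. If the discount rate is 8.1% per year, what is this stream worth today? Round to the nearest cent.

Value at end of year 8: C₁ / (r − g) = 4,180.00 / (0.081 − 0.052) = 144,137.9310
Discount to today: PV = 144,137.9310 / (1 + 0.081)^8 = 144,137.9310 / 1.864685 = 77,298.80

77298.80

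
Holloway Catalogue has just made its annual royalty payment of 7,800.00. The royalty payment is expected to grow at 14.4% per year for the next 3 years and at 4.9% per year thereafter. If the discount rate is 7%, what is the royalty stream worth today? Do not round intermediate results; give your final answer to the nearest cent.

D_1 = 8923.20000
D_2 = 10208.14080
D_3 = 11678.11308
Terminal value at year 3: TV = D_3×(1+g_2)/(r−g_2) = 12250.34062/0.021 = 583349.55314
P_0 = D_1/(1+r)^1 + D_2/(1+r)^2 + D_3/(1+r)^3 + TV/(1+r)^3
    = 8339.43925 + 8916.18552 + 9532.81891 + 476187.00171 = 502975.44539

502975.45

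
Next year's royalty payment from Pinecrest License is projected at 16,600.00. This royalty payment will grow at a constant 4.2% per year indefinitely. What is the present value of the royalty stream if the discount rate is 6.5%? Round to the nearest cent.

Growing perpetuity: P = D₁ / (r − g) = 16,600.0000 / (0.065 − 0.042) = 721,739.13

721739.13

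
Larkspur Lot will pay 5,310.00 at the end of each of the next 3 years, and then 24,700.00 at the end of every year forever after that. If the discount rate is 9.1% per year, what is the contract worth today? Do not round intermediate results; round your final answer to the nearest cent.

PV of 3-year annuity: 5,310.00 × [1 − (1+0.091)^−3] / 0.091 = 13417.25560
Perpetuity value at year 3: 24,700.00 / 0.091 = 271428.57143
PV of perpetuity: 271428.57143 / (1+0.091)^3 = 209016.85519
Total PV = 13417.25560 + 209016.85519 = 222434.11078

222434.11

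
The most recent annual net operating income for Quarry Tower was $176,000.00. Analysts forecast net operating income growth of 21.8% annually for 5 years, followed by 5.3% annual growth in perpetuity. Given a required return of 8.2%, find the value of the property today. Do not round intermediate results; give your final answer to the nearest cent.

$12824580.80

D_1 = 214368.00000
D_2 = 261100.22400
D_3 = 318020.07283
D_4 = 387348.44871
D_5 = 471790.41053
Terminal value at year 5: TV = D_5×(1+g_2)/(r−g_2) = 496795.30229/0.029 = 17130872.49262
P_0 = D_1/(1+r)^1 + D_2/(1+r)^2 + D_3/(1+r)^3 + D_4/(1+r)^4 + D_5/(1+r)^5 + TV/(1+r)^5
    = 198121.99630 + 223024.57625 + 251057.24017 + 282613.41823 + 318135.99206 + 11551627.57380 = 12824580.79682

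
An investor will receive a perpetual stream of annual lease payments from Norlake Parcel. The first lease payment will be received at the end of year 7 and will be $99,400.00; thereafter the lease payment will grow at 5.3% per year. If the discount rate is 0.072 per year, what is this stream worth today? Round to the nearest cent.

Value at end of year 6: C₁ / (r − g) = $99,400.00 / (0.072 − 0.053) = $5,231,578.9474
Discount to today: PV = $5,231,578.9474 / (1 + 0.072)^6 = $5,231,578.9474 / 1.517640 = $3,447,180.87

$3447180.87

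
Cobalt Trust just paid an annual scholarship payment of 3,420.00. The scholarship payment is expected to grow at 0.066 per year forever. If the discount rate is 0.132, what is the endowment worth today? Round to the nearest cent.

55238.18

D₁ = D₀ × (1 + g) = 3,420.00 × 1.066 = 3,645.7200
Growing perpetuity: P = D₁ / (r − g) = 3,645.7200 / (0.132 − 0.066) = 55,238.18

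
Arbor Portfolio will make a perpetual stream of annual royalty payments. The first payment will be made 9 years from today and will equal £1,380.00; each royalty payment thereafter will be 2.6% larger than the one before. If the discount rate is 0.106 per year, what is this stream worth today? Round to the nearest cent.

Value at end of year 8: C₁ / (r − g) = £1,380.00 / (0.106 − 0.026) = £17,250.0000
Discount to today: PV = £17,250.0000 / (1 + 0.106)^8 = £17,250.0000 / 2.238933 = £7,704.56

£7704.56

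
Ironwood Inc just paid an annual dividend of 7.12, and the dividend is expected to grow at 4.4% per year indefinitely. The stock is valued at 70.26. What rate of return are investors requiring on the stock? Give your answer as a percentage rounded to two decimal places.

D₁ = 7.12 × 1.044 = 7.4333
P = D₁/(r − g) ⇒ r = D₁/P + g = 7.4333/70.26 + 0.044 = 0.105797 + 0.044 = 0.149797

14.98%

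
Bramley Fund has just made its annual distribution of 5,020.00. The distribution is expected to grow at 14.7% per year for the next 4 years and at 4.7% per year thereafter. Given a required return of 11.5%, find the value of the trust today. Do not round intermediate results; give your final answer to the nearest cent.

D_1 = 5757.94000
D_2 = 6604.35718
D_3 = 7575.19769
D_4 = 8688.75175
Terminal value at year 4: TV = D_4×(1+g_2)/(r−g_2) = 9097.12308/0.068 = 133781.22172
P_0 = D_1/(1+r)^1 + D_2/(1+r)^2 + D_3/(1+r)^3 + D_4/(1+r)^4 + TV/(1+r)^4
    = 5164.07175 + 5312.27829 + 5464.73830 + 5621.57384 + 86555.70303 = 108118.36520

108118.37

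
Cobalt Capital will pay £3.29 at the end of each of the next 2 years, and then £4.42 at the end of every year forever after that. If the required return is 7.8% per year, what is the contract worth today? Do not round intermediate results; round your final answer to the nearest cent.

PV of 2-year annuity: £3.29 × [1 − (1+0.078)^−2] / 0.078 = 5.88307
Perpetuity value at year 2: £4.42 / 0.078 = 56.66667
PV of perpetuity: 56.66667 / (1+0.078)^2 = 48.76297
Total PV = 5.88307 + 48.76297 = 54.64604

£54.65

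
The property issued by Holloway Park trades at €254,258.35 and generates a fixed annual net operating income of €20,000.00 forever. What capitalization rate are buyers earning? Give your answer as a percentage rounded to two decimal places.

P = C/r ⇒ r = C/P = €20,000.00/€254,258.35 = 0.078660

7.87%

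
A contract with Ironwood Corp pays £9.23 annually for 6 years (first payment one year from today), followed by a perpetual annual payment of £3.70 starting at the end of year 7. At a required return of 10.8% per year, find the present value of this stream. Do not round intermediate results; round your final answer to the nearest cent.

£57.79

PV of 6-year annuity: £9.23 × [1 − (1+0.108)^−6] / 0.108 = 39.27388
Perpetuity value at year 6: £3.70 / 0.108 = 34.25926
PV of perpetuity: 34.25926 / (1+0.108)^6 = 18.51567
Total PV = 39.27388 + 18.51567 = 57.78954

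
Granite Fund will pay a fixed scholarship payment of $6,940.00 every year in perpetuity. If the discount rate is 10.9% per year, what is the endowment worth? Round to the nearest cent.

Level perpetuity: PV = C / r = $6,940.00 / 0.109 = $63,669.72

$63669.72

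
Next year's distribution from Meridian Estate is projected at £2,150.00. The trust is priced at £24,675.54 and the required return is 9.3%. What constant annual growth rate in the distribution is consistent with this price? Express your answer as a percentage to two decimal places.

P = D₁/(r−g) ⇒ g = r − D₁/P = 0.093 − £2,150.00/£24,675.54 = 0.005869

0.59%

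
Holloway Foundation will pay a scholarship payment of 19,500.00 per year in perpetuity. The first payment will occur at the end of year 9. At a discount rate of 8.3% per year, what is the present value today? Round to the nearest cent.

Value at end of year 8: C / r = 19,500.00 / 0.083 = 234,939.7590
Discount to today: PV = 234,939.7590 / (1 + 0.083)^8 = 234,939.7590 / 1.892464 = 124,144.90

124144.90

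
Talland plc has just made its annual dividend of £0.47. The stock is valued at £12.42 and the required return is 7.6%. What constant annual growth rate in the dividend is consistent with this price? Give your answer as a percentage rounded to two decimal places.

3.68%

P = D₀(1+g)/(r−g) ⇒ P(r−g) = D₀(1+g) ⇒ g(P+D₀) = P·r − D₀
g = (P·r − D₀)/(P + D₀) = (£12.42×0.076 − £0.47) / (£12.42 + £0.47) = 0.036766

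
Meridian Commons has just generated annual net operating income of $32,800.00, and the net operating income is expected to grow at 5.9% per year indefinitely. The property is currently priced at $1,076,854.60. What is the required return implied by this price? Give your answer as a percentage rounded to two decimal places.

D₁ = $32,800.00 × 1.059 = $34,735.2000
P = D₁/(r − g) ⇒ r = D₁/P + g = $34,735.2000/$1,076,854.60 + 0.059 = 0.032256 + 0.059 = 0.091256

9.13%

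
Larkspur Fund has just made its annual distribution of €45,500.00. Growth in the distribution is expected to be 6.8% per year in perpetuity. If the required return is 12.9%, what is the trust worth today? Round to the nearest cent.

€796622.95

D₁ = D₀ × (1 + g) = €45,500.00 × 1.068 = €48,594.0000
Growing perpetuity: P = D₁ / (r − g) = €48,594.0000 / (0.129 − 0.068) = €796,622.95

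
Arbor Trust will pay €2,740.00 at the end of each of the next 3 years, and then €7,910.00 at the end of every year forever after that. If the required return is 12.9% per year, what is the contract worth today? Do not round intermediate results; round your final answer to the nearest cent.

PV of 3-year annuity: €2,740.00 × [1 − (1+0.129)^−3] / 0.129 = 6480.55922
Perpetuity value at year 3: €7,910.00 / 0.129 = 61317.82946
PV of perpetuity: 61317.82946 / (1+0.129)^3 = 42609.35376
Total PV = 6480.55922 + 42609.35376 = 49089.91297

€49089.91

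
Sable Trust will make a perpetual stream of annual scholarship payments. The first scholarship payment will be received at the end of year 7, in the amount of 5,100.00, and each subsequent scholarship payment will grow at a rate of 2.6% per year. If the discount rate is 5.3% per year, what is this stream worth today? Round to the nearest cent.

138559.46

Value at end of year 6: C₁ / (r − g) = 5,100.00 / (0.053 − 0.026) = 188,888.8889
Discount to today: PV = 188,888.8889 / (1 + 0.053)^6 = 188,888.8889 / 1.363233 = 138,559.46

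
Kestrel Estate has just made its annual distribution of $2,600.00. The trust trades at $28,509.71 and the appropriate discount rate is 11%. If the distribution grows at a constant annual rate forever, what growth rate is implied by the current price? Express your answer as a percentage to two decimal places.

1.72%

P = D₀(1+g)/(r−g) ⇒ P(r−g) = D₀(1+g) ⇒ g(P+D₀) = P·r − D₀
g = (P·r − D₀)/(P + D₀) = ($28,509.71×0.11 − $2,600.00) / ($28,509.71 + $2,600.00) = 0.017232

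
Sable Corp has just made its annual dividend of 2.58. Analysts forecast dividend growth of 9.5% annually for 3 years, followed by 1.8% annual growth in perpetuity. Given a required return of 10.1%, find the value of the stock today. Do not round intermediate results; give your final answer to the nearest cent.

38.79

D_1 = 2.82510
D_2 = 3.09348
D_3 = 3.38737
Terminal value at year 3: TV = D_3×(1+g_2)/(r−g_2) = 3.44834/0.083 = 41.54624
P_0 = D_1/(1+r)^1 + D_2/(1+r)^2 + D_3/(1+r)^3 + TV/(1+r)^3
    = 2.56594 + 2.55196 + 2.53805 + 31.12933 = 38.78528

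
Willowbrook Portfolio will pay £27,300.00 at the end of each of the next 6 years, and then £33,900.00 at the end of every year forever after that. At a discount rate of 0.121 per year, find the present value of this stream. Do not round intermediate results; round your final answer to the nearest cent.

PV of 6-year annuity: £27,300.00 × [1 − (1+0.121)^−6] / 0.121 = 111924.24956
Perpetuity value at year 6: £33,900.00 / 0.121 = 280165.28926
PV of perpetuity: 280165.28926 / (1+0.121)^6 = 141182.42991
Total PV = 111924.24956 + 141182.42991 = 253106.67947

£253106.68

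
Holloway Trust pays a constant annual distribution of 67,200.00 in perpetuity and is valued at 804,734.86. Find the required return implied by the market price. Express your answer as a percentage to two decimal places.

P = C/r ⇒ r = C/P = 67,200.00/804,734.86 = 0.083506

8.35%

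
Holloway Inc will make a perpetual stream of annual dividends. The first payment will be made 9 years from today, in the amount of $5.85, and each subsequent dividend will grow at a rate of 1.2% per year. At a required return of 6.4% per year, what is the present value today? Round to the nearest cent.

Value at end of year 8: C₁ / (r − g) = $5.85 / (0.064 − 0.012) = $112.5000
Discount to today: PV = $112.5000 / (1 + 0.064)^8 = $112.5000 / 1.642605 = $68.49

$68.49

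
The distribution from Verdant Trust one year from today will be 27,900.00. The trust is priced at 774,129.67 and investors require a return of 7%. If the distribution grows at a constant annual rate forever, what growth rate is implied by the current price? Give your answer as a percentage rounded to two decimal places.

P = D₁/(r−g) ⇒ g = r − D₁/P = 0.07 − 27,900.00/774,129.67 = 0.033960

3.40%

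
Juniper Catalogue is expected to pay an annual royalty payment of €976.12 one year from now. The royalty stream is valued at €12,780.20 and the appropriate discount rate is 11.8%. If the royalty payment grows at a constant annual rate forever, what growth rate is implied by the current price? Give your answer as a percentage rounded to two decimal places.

4.16%

P = D₁/(r−g) ⇒ g = r − D₁/P = 0.118 − €976.12/€12,780.20 = 0.041622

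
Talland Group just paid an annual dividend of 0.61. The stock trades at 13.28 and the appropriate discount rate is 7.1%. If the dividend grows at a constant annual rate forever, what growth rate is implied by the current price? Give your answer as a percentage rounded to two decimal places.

P = D₀(1+g)/(r−g) ⇒ P(r−g) = D₀(1+g) ⇒ g(P+D₀) = P·r − D₀
g = (P·r − D₀)/(P + D₀) = (13.28×0.071 − 0.61) / (13.28 + 0.61) = 0.023965

2.40%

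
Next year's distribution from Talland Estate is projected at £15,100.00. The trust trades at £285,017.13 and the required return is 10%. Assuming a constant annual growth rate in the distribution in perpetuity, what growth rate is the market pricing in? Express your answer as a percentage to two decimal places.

P = D₁/(r−g) ⇒ g = r − D₁/P = 0.1 − £15,100.00/£285,017.13 = 0.047021

4.70%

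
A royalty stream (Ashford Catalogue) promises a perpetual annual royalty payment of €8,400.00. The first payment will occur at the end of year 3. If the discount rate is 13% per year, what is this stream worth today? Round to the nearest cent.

Value at end of year 2: C / r = €8,400.00 / 0.13 = €64,615.3846
Discount to today: PV = €64,615.3846 / (1 + 0.13)^2 = €64,615.3846 / 1.276900 = €50,603.32

€50603.32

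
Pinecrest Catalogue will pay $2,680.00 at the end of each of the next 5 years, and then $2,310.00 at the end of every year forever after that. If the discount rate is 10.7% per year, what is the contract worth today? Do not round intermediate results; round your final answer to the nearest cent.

PV of 5-year annuity: $2,680.00 × [1 − (1+0.107)^−5] / 0.107 = 9980.21038
Perpetuity value at year 5: $2,310.00 / 0.107 = 21588.78505
PV of perpetuity: 21588.78505 / (1+0.107)^5 = 12986.43954
Total PV = 9980.21038 + 12986.43954 = 22966.64991

$22966.65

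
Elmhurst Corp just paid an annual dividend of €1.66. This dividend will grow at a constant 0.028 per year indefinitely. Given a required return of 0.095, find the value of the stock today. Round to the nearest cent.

€25.47

D₁ = D₀ × (1 + g) = €1.66 × 1.028 = €1.7065
Growing perpetuity: P = D₁ / (r − g) = €1.7065 / (0.095 − 0.028) = €25.47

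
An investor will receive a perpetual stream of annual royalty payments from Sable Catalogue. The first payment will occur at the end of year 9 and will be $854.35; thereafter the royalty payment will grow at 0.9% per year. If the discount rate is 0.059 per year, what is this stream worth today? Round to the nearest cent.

$10801.85

Value at end of year 8: C₁ / (r − g) = $854.35 / (0.059 − 0.009) = $17,087.0000
Discount to today: PV = $17,087.0000 / (1 + 0.059)^8 = $17,087.0000 / 1.581859 = $10,801.85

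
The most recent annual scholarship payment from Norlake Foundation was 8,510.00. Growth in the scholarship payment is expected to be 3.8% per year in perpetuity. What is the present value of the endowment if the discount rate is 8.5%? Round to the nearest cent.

D₁ = D₀ × (1 + g) = 8,510.00 × 1.038 = 8,833.3800
Growing perpetuity: P = D₁ / (r − g) = 8,833.3800 / (0.085 − 0.038) = 187,944.26

187944.26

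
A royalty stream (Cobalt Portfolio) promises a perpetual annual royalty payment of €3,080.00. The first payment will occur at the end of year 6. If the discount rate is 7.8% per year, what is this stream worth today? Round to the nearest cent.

€27124.54

Value at end of year 5: C / r = €3,080.00 / 0.078 = €39,487.1795
Discount to today: PV = €39,487.1795 / (1 + 0.078)^5 = €39,487.1795 / 1.455773 = €27,124.54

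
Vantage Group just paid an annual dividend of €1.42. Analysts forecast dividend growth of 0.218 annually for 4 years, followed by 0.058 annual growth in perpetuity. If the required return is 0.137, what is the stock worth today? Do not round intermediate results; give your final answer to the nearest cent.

D_1 = 1.72956
D_2 = 2.10660
D_3 = 2.56584
D_4 = 3.12520
Terminal value at year 4: TV = D_4×(1+g_2)/(r−g_2) = 3.30646/0.079 = 41.85391
P_0 = D_1/(1+r)^1 + D_2/(1+r)^2 + D_3/(1+r)^3 + D_4/(1+r)^4 + TV/(1+r)^4
    = 1.52116 + 1.62953 + 1.74562 + 1.86997 + 25.04345 = 31.80973

€31.81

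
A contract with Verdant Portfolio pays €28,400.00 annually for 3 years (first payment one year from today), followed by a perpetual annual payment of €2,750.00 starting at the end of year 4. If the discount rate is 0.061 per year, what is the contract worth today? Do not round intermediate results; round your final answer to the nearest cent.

PV of 3-year annuity: €28,400.00 × [1 − (1+0.061)^−3] / 0.061 = 75773.30507
Perpetuity value at year 3: €2,750.00 / 0.061 = 45081.96721
PV of perpetuity: 45081.96721 / (1+0.061)^3 = 37744.76338
Total PV = 75773.30507 + 37744.76338 = 113518.06844

€113518.07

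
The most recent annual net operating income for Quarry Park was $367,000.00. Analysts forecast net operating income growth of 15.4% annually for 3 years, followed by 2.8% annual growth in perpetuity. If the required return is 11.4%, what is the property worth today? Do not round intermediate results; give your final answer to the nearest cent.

D_1 = 423518.00000
D_2 = 488739.77200
D_3 = 564005.69689
Terminal value at year 3: TV = D_3×(1+g_2)/(r−g_2) = 579797.85640/0.086 = 6741835.53954
P_0 = D_1/(1+r)^1 + D_2/(1+r)^2 + D_3/(1+r)^3 + TV/(1+r)^3
    = 380177.73788 + 393828.64409 + 407969.70851 + 4876661.16683 = 6058637.25731

$6058637.26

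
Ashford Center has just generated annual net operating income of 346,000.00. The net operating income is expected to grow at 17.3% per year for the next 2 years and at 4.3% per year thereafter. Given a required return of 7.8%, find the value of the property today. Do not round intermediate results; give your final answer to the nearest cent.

12994340.42

D_1 = 405858.00000
D_2 = 476071.43400
Terminal value at year 2: TV = D_2×(1+g_2)/(r−g_2) = 496542.50566/0.035 = 14186928.73320
P_0 = D_1/(1+r)^1 + D_2/(1+r)^2 + TV/(1+r)^2
    = 376491.65121 + 409670.41453 + 12208178.35303 = 12994340.41876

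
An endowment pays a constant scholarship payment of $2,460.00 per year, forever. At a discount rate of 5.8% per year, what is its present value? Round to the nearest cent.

Level perpetuity: PV = C / r = $2,460.00 / 0.058 = $42,413.79

$42413.79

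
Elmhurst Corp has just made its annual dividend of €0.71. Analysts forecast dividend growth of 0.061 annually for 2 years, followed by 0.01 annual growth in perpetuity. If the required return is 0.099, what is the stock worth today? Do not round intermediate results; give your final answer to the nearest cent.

€8.86

D_1 = 0.75331
D_2 = 0.79926
Terminal value at year 2: TV = D_2×(1+g_2)/(r−g_2) = 0.80725/0.089 = 9.07028
P_0 = D_1/(1+r)^1 + D_2/(1+r)^2 + TV/(1+r)^2
    = 0.68545 + 0.66175 + 7.50974 = 8.85694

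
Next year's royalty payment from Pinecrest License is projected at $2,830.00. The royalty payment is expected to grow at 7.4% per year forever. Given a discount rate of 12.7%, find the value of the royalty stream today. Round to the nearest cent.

$53396.23

Growing perpetuity: P = D₁ / (r − g) = $2,830.0000 / (0.127 − 0.074) = $53,396.23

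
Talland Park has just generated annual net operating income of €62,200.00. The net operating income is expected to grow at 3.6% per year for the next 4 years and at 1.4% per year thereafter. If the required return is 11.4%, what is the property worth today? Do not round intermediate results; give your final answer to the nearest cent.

D_1 = 64439.20000
D_2 = 66759.01120
D_3 = 69162.33560
D_4 = 71652.17968
Terminal value at year 4: TV = D_4×(1+g_2)/(r−g_2) = 72655.31020/0.1 = 726553.10201
P_0 = D_1/(1+r)^1 + D_2/(1+r)^2 + D_3/(1+r)^3 + D_4/(1+r)^4 + TV/(1+r)^4
    = 57844.88330 + 53794.70296 + 50028.10796 + 46525.24224 + 471765.95626 = 679958.89273

€679958.89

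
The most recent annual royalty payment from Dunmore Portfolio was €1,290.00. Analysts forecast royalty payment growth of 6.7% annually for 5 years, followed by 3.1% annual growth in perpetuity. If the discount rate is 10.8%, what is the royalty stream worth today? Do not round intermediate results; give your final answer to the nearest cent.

D_1 = 1376.43000
D_2 = 1468.65081
D_3 = 1567.05041
D_4 = 1672.04279
D_5 = 1784.06966
Terminal value at year 5: TV = D_5×(1+g_2)/(r−g_2) = 1839.37582/0.077 = 23887.99764
P_0 = D_1/(1+r)^1 + D_2/(1+r)^2 + D_3/(1+r)^3 + D_4/(1+r)^4 + D_5/(1+r)^5 + TV/(1+r)^5
    = 1242.26534 + 1196.29704 + 1152.02973 + 1109.40047 + 1068.34865 + 14304.77218 = 20073.11342

€20073.11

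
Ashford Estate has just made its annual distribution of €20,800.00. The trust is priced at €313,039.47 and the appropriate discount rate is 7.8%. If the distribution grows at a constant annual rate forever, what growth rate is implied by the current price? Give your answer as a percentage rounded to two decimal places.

1.08%

P = D₀(1+g)/(r−g) ⇒ P(r−g) = D₀(1+g) ⇒ g(P+D₀) = P·r − D₀
g = (P·r − D₀)/(P + D₀) = (€313,039.47×0.078 − €20,800.00) / (€313,039.47 + €20,800.00) = 0.010835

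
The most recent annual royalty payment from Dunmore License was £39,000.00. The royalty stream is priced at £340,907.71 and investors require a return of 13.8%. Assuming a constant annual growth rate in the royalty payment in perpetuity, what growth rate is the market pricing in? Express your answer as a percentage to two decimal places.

2.12%

P = D₀(1+g)/(r−g) ⇒ P(r−g) = D₀(1+g) ⇒ g(P+D₀) = P·r − D₀
g = (P·r − D₀)/(P + D₀) = (£340,907.71×0.138 − £39,000.00) / (£340,907.71 + £39,000.00) = 0.021177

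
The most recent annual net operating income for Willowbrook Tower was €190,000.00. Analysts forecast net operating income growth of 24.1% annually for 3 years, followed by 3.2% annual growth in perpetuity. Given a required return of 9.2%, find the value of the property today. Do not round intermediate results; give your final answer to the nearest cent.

€5536737.14

D_1 = 235790.00000
D_2 = 292615.39000
D_3 = 363135.69899
Terminal value at year 3: TV = D_3×(1+g_2)/(r−g_2) = 374756.04136/0.06 = 6245934.02263
P_0 = D_1/(1+r)^1 + D_2/(1+r)^2 + D_3/(1+r)^3 + TV/(1+r)^3
    = 215924.90842 + 245387.18989 + 278869.50792 + 4796555.53622 = 5536737.14245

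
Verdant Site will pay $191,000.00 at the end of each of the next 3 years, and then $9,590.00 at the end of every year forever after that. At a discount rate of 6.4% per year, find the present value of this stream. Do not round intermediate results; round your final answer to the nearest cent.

$631188.41

PV of 3-year annuity: $191,000.00 × [1 − (1+0.064)^−3] / 0.064 = 506790.30594
Perpetuity value at year 3: $9,590.00 / 0.064 = 149843.75000
PV of perpetuity: 149843.75000 / (1+0.064)^3 = 124398.10061
Total PV = 506790.30594 + 124398.10061 = 631188.40655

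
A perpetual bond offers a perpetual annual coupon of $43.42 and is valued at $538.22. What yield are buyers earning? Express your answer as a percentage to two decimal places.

8.07%

P = C/r ⇒ r = C/P = $43.42/$538.22 = 0.080673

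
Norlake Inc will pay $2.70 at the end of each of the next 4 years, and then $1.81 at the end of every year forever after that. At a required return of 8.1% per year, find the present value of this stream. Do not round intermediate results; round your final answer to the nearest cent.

$25.29

PV of 4-year annuity: $2.70 × [1 − (1+0.081)^−4] / 0.081 = 8.92287
Perpetuity value at year 4: $1.81 / 0.081 = 22.34568
PV of perpetuity: 22.34568 / (1+0.081)^4 = 16.36405
Total PV = 8.92287 + 16.36405 = 25.28692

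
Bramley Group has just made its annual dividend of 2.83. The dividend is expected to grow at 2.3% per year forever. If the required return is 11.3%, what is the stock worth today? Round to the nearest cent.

32.17

D₁ = D₀ × (1 + g) = 2.83 × 1.023 = 2.8951
Growing perpetuity: P = D₁ / (r − g) = 2.8951 / (0.113 − 0.023) = 32.17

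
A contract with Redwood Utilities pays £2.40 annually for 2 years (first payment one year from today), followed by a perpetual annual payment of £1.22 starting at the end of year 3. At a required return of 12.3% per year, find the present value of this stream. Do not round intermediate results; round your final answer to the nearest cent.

PV of 2-year annuity: £2.40 × [1 − (1+0.123)^−2] / 0.123 = 4.04019
Perpetuity value at year 2: £1.22 / 0.123 = 9.91870
PV of perpetuity: 9.91870 / (1+0.123)^2 = 7.86494
Total PV = 4.04019 + 7.86494 = 11.90513

£11.91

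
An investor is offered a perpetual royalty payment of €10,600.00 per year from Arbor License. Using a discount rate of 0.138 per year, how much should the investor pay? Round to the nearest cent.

Level perpetuity: PV = C / r = €10,600.00 / 0.138 = €76,811.59

€76811.59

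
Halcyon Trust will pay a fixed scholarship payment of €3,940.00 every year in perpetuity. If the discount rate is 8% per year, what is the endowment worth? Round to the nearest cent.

Level perpetuity: PV = C / r = €3,940.00 / 0.08 = €49,250.00

€49250.00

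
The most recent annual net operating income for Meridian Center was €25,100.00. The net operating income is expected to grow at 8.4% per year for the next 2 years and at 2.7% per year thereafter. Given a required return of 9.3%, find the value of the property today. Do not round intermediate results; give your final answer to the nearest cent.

D_1 = 27208.40000
D_2 = 29493.90560
Terminal value at year 2: TV = D_2×(1+g_2)/(r−g_2) = 30290.24105/0.066 = 458943.04623
P_0 = D_1/(1+r)^1 + D_2/(1+r)^2 + TV/(1+r)^2
    = 24893.32113 + 24688.34411 + 384165.59695 = 433747.26219

€433747.26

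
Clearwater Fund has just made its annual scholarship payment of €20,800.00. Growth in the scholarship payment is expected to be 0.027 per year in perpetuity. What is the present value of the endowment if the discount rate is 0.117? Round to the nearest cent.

€237351.11

D₁ = D₀ × (1 + g) = €20,800.00 × 1.027 = €21,361.6000
Growing perpetuity: P = D₁ / (r − g) = €21,361.6000 / (0.117 − 0.027) = €237,351.11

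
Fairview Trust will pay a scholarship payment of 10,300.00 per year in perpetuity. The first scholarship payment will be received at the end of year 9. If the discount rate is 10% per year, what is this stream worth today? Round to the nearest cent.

48050.26

Value at end of year 8: C / r = 10,300.00 / 0.1 = 103,000.0000
Discount to today: PV = 103,000.0000 / (1 + 0.1)^8 = 103,000.0000 / 2.143589 = 48,050.26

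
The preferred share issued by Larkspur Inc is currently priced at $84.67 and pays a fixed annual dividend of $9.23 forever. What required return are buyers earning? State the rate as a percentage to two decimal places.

10.90%

P = C/r ⇒ r = C/P = $9.23/$84.67 = 0.109011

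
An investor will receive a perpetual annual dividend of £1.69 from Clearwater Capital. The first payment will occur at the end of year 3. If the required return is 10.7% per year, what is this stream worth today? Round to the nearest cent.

£12.89

Value at end of year 2: C / r = £1.69 / 0.107 = £15.7944
Discount to today: PV = £15.7944 / (1 + 0.107)^2 = £15.7944 / 1.225449 = £12.89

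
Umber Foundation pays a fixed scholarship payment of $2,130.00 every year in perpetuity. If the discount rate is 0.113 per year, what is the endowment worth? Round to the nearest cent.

Level perpetuity: PV = C / r = $2,130.00 / 0.113 = $18,849.56

$18849.56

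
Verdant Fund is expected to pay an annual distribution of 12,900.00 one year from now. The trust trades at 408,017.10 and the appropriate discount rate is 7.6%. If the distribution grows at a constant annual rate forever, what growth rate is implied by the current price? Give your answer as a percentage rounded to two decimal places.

P = D₁/(r−g) ⇒ g = r − D₁/P = 0.076 − 12,900.00/408,017.10 = 0.044384

4.44%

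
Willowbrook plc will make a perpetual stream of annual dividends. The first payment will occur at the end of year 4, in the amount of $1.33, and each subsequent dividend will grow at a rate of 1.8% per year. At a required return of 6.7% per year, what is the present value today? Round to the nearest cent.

Value at end of year 3: C₁ / (r − g) = $1.33 / (0.067 − 0.018) = $27.1429
Discount to today: PV = $27.1429 / (1 + 0.067)^3 = $27.1429 / 1.214768 = $22.34

$22.34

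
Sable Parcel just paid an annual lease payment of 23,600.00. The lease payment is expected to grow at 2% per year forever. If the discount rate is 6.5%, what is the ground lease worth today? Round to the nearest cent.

534933.33

D₁ = D₀ × (1 + g) = 23,600.00 × 1.02 = 24,072.0000
Growing perpetuity: P = D₁ / (r − g) = 24,072.0000 / (0.065 − 0.02) = 534,933.33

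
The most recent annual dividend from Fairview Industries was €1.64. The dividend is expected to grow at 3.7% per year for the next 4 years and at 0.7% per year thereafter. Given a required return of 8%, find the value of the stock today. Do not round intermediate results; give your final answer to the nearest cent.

D_1 = 1.70068
D_2 = 1.76361
D_3 = 1.82886
D_4 = 1.89653
Terminal value at year 4: TV = D_4×(1+g_2)/(r−g_2) = 1.90980/0.073 = 26.16167
P_0 = D_1/(1+r)^1 + D_2/(1+r)^2 + D_3/(1+r)^3 + D_4/(1+r)^4 + TV/(1+r)^4
    = 1.57470 + 1.51201 + 1.45181 + 1.39400 + 19.22961 = 25.16213

€25.16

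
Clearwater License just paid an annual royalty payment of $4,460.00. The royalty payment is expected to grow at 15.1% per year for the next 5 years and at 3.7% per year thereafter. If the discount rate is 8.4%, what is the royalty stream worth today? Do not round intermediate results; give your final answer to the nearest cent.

D_1 = 5133.46000
D_2 = 5908.61246
D_3 = 6800.81294
D_4 = 7827.73570
D_5 = 9009.72379
Terminal value at year 5: TV = D_5×(1+g_2)/(r−g_2) = 9343.08357/0.047 = 198789.01204
P_0 = D_1/(1+r)^1 + D_2/(1+r)^2 + D_3/(1+r)^3 + D_4/(1+r)^4 + D_5/(1+r)^5 + TV/(1+r)^5
    = 4735.66421 + 5028.36670 + 5339.16058 + 5669.16405 + 6019.56441 + 132814.64455 = 159606.56449

$159606.56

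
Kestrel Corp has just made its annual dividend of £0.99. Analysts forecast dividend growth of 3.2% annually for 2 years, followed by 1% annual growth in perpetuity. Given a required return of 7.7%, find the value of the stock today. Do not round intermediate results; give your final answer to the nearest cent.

£15.56

D_1 = 1.02168
D_2 = 1.05437
Terminal value at year 2: TV = D_2×(1+g_2)/(r−g_2) = 1.06492/0.067 = 15.89429
P_0 = D_1/(1+r)^1 + D_2/(1+r)^2 + TV/(1+r)^2
    = 0.94864 + 0.90900 + 13.70281 = 15.56045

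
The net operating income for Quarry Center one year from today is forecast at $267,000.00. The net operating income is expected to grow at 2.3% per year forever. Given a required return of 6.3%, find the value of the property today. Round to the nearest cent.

Growing perpetuity: P = D₁ / (r − g) = $267,000.0000 / (0.063 − 0.023) = $6,675,000.00

$6675000.00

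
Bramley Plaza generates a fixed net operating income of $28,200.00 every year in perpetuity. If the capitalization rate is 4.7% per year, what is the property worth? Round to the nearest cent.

Level perpetuity: PV = C / r = $28,200.00 / 0.047 = $600,000.00

$600000.00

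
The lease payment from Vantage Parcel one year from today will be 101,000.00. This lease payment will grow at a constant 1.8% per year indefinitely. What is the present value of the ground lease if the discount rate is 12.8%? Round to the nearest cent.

Growing perpetuity: P = D₁ / (r − g) = 101,000.0000 / (0.128 − 0.018) = 918,181.82

918181.82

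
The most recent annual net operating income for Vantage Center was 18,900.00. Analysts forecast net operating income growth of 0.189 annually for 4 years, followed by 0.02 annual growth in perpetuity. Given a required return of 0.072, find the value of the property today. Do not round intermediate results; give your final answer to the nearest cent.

D_1 = 22472.10000
D_2 = 26719.32690
D_3 = 31769.27968
D_4 = 37773.67354
Terminal value at year 4: TV = D_4×(1+g_2)/(r−g_2) = 38529.14702/0.052 = 740945.13491
P_0 = D_1/(1+r)^1 + D_2/(1+r)^2 + D_3/(1+r)^3 + D_4/(1+r)^4 + TV/(1+r)^4
    = 20962.77985 + 23250.69519 + 25788.31770 + 28602.90089 + 561056.90202 = 659661.59565

659661.60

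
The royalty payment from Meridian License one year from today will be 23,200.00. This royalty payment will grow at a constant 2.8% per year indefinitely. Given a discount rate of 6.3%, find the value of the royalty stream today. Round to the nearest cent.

Growing perpetuity: P = D₁ / (r − g) = 23,200.0000 / (0.063 − 0.028) = 662,857.14

662857.14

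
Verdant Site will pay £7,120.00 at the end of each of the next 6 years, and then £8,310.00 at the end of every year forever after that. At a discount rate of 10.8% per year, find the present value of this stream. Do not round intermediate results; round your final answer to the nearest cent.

PV of 6-year annuity: £7,120.00 × [1 − (1+0.108)^−6] / 0.108 = 30295.77387
Perpetuity value at year 6: £8,310.00 / 0.108 = 76944.44444
PV of perpetuity: 76944.44444 / (1+0.108)^6 = 41585.19152
Total PV = 30295.77387 + 41585.19152 = 71880.96539

£71880.97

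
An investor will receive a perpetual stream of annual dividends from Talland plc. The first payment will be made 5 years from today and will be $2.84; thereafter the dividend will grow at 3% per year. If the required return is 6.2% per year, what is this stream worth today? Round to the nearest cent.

Value at end of year 4: C₁ / (r − g) = $2.84 / (0.062 − 0.03) = $88.7500
Discount to today: PV = $88.7500 / (1 + 0.062)^4 = $88.7500 / 1.272032 = $69.77

$69.77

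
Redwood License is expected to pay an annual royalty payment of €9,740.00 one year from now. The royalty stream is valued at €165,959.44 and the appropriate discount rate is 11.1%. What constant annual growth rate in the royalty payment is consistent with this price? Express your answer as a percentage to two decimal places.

P = D₁/(r−g) ⇒ g = r − D₁/P = 0.111 − €9,740.00/€165,959.44 = 0.052311

5.23%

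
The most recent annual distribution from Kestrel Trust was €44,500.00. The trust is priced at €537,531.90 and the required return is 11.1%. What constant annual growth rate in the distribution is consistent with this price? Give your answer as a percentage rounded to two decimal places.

2.61%

P = D₀(1+g)/(r−g) ⇒ P(r−g) = D₀(1+g) ⇒ g(P+D₀) = P·r − D₀
g = (P·r − D₀)/(P + D₀) = (€537,531.90×0.111 − €44,500.00) / (€537,531.90 + €44,500.00) = 0.026057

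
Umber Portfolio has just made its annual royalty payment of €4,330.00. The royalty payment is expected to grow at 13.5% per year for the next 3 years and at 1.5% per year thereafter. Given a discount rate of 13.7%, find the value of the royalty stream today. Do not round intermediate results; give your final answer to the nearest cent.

D_1 = 4914.55000
D_2 = 5578.01425
D_3 = 6331.04617
Terminal value at year 3: TV = D_3×(1+g_2)/(r−g_2) = 6426.01187/0.122 = 52672.22841
P_0 = D_1/(1+r)^1 + D_2/(1+r)^2 + D_3/(1+r)^3 + TV/(1+r)^3
    = 4322.38347 + 4314.78033 + 4307.19057 + 35834.41331 = 48778.76767

€48778.77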